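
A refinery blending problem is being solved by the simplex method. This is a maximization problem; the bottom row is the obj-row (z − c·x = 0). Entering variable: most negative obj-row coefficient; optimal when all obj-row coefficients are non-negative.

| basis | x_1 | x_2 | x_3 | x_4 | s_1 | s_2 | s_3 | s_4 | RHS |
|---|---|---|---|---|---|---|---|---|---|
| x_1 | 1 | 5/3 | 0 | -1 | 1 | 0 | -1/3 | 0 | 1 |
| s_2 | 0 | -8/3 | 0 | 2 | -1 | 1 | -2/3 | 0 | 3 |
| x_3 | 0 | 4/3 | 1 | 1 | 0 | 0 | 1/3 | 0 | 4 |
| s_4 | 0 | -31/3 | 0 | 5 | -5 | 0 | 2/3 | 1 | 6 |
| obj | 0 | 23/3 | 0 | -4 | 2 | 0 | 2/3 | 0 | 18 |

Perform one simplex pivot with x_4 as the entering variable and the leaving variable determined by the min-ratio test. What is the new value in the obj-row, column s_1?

-2

Ratio test on column x_4 — row 1: entry -1 ≤ 0; row 2: 3/2 = 3/2; row 3: 4/1 = 4; row 4: 6/5 = 6/5. Minimum is 6/5 at row 4 (s_4 leaves); pivot element 5.
Divide row 4 by 5; eliminate column x_4 from the other rows.
obj-row update in column s_1: 2 − (-4)·(-1) = -2.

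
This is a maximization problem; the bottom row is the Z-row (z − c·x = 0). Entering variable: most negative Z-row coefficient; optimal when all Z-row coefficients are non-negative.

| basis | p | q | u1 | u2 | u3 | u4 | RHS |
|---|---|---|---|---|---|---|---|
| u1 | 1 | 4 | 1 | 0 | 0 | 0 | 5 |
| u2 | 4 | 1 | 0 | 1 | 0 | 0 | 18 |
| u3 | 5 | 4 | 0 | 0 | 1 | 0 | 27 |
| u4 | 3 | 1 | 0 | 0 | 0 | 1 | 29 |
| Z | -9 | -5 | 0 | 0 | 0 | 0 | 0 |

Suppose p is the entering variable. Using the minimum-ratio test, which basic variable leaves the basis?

Column p entries and ratios — u1: 5/1 = 5; u2: 18/4 = 9/2; u3: 27/5 = 27/5; u4: 29/3 = 29/3.
Smallest ratio is 9/2 in the row of u2, so u2 leaves.

u2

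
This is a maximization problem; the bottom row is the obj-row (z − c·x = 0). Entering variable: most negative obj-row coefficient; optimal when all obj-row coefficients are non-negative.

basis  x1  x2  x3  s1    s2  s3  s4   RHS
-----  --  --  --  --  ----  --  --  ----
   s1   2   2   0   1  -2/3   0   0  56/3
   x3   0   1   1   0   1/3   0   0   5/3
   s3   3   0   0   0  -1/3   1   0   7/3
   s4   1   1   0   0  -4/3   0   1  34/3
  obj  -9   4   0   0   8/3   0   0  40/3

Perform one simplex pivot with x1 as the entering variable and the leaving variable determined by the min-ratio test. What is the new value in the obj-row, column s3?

3

Ratio test on column x1 — row 1: (56/3)/2 = 28/3; row 2: entry 0 ≤ 0; row 3: (7/3)/3 = 7/9; row 4: (34/3)/1 = 34/3. Minimum is 7/9 at row 3 (s3 leaves); pivot element 3.
Divide row 3 by 3; eliminate column x1 from the other rows.
obj-row update in column s3: 0 − (-9)·(1/3) = 3.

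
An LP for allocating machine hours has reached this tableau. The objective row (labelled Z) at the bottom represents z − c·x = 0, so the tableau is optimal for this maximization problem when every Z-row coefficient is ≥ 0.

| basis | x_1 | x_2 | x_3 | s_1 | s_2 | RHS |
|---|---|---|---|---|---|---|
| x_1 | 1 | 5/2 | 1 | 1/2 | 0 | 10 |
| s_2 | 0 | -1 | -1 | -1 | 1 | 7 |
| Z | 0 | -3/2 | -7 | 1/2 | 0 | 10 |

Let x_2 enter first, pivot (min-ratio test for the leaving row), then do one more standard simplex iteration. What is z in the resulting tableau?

Ratio test on column x_2 — row 1: 10/(5/2) = 4; row 2: entry -1 ≤ 0. Minimum is 4 at row 1 (x_1 leaves); pivot element 5/2.
Pivot on row 1; the Z-row RHS becomes 10 − (-3/2)·4 = 16.
Next entering variable (most negative Z-row entry -32/5): x_3.
Ratio test on column x_3 — row 1: 4/(2/5) = 10; row 2: entry -3/5 ≤ 0. Minimum is 10 at row 1 (x_2 leaves); pivot element 2/5.
After the second pivot the Z-row RHS is 16 − (-32/5)·10 = 80.

80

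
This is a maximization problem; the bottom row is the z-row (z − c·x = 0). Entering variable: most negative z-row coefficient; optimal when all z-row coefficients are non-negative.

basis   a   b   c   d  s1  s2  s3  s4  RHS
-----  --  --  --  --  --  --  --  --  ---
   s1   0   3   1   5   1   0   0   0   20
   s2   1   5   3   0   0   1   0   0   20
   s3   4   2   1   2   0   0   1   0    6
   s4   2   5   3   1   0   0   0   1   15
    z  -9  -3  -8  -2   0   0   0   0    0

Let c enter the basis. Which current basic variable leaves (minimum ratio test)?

Column c entries and ratios — s1: 20/1 = 20; s2: 20/3 = 20/3; s3: 6/1 = 6; s4: 15/3 = 5.
Smallest ratio is 5 in the row of s4, so s4 leaves.

s4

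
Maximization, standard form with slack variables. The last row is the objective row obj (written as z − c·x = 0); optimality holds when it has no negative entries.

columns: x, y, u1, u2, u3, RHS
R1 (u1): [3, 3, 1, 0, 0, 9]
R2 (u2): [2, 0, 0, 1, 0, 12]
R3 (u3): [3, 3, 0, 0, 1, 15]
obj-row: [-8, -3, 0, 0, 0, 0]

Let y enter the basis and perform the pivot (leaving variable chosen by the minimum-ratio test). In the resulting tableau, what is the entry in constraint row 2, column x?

Ratio test on column y — row 1: 9/3 = 3; row 2: entry 0 ≤ 0; row 3: 15/3 = 5. Minimum is 3 at row 1 (u1 leaves); pivot element 3.
Divide row 1 by 3; eliminate column y from the other rows.
Row 2 update in column x: 2 − 0·1 = 2.

2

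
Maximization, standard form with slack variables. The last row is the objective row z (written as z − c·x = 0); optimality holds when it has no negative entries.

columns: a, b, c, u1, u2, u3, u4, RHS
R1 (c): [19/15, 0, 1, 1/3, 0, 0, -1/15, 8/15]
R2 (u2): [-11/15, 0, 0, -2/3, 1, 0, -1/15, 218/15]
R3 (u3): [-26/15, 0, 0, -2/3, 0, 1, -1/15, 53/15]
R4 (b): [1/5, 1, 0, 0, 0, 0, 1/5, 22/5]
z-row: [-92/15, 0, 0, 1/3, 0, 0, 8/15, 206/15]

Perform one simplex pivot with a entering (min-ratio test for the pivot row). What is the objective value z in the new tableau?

310/19

Ratio test on column a — row 1: (8/15)/(19/15) = 8/19; row 2: entry -11/15 ≤ 0; row 3: entry -26/15 ≤ 0; row 4: (22/5)/(1/5) = 22. Minimum is 8/19 at row 1 (c leaves); pivot element 19/15.
Pivot on row 1; the z-row RHS becomes 206/15 − (-92/15)·(8/19) = 310/19.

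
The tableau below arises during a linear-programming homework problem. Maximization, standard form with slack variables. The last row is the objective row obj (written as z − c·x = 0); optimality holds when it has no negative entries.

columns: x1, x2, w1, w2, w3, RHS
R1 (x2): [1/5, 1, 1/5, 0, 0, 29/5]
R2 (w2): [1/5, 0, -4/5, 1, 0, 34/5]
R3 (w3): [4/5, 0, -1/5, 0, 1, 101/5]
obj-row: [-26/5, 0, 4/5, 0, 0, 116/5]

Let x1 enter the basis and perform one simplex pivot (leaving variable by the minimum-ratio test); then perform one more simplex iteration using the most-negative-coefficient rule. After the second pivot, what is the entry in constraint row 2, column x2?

3

Ratio test on column x1 — row 1: (29/5)/(1/5) = 29; row 2: (34/5)/(1/5) = 34; row 3: (101/5)/(4/5) = 101/4. Minimum is 101/4 at row 3 (w3 leaves); pivot element 4/5.
Divide row 3 by 4/5; eliminate column x1 from the other rows.
Second iteration: most negative obj-row entry is -1/2 in column w1, so w1 enters.
Ratio test on column w1 — row 1: (3/4)/(1/4) = 3; row 2: entry -3/4 ≤ 0; row 3: entry -1/4 ≤ 0. Minimum is 3 at row 1 (x2 leaves); pivot element 1/4.
Divide row 1 by 1/4; eliminate column w1 from the other rows.
After both pivots, the entry at constraint row 2, column x2 is 3.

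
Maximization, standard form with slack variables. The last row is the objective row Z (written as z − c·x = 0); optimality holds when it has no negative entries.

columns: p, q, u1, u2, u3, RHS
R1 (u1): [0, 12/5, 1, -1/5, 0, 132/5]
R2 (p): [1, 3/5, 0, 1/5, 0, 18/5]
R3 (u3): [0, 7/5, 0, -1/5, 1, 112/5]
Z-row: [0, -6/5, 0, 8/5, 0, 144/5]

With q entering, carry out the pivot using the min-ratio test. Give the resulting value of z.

Ratio test on column q — row 1: (132/5)/(12/5) = 11; row 2: (18/5)/(3/5) = 6; row 3: (112/5)/(7/5) = 16. Minimum is 6 at row 2 (p leaves); pivot element 3/5.
Pivot on row 2; the Z-row RHS becomes 144/5 − (-6/5)·6 = 36.

36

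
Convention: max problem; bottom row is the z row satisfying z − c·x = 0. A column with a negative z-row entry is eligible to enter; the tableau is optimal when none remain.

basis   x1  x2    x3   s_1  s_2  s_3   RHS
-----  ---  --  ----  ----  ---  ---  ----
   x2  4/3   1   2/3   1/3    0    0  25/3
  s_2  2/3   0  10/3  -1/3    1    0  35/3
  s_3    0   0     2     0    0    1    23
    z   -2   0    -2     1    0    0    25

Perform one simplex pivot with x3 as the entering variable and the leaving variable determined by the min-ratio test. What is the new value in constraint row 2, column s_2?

3/10

Ratio test on column x3 — row 1: (25/3)/(2/3) = 25/2; row 2: (35/3)/(10/3) = 7/2; row 3: 23/2 = 23/2. Minimum is 7/2 at row 2 (s_2 leaves); pivot element 10/3.
Divide row 2 by 10/3; eliminate column x3 from the other rows.
In the new row 2, the s_2 entry is the old entry divided by the pivot: 1/(10/3) = 3/10.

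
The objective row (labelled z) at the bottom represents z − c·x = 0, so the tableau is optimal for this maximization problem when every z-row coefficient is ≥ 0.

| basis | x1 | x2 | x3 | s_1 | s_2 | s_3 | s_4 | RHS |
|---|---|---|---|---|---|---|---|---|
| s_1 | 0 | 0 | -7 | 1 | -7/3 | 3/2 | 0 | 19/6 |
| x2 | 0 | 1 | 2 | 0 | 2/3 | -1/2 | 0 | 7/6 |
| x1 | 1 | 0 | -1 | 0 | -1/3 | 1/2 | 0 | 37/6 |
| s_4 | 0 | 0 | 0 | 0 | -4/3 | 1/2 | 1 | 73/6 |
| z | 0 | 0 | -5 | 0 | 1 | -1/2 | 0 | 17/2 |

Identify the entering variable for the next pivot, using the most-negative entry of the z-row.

Negative z-row entries: x3: -5, s_3: -1/2.
The most negative is -5 in column x3, so x3 enters.

x3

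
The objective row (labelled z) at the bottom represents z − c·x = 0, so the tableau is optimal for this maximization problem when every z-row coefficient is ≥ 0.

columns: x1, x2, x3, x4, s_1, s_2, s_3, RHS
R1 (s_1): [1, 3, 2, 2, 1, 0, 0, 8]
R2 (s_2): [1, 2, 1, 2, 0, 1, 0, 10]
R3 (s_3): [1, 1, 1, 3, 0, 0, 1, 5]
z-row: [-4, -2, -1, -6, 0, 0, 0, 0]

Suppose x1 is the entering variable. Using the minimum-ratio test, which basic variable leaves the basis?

s_3

Column x1 entries and ratios — s_1: 8/1 = 8; s_2: 10/1 = 10; s_3: 5/1 = 5.
Smallest ratio is 5 in the row of s_3, so s_3 leaves.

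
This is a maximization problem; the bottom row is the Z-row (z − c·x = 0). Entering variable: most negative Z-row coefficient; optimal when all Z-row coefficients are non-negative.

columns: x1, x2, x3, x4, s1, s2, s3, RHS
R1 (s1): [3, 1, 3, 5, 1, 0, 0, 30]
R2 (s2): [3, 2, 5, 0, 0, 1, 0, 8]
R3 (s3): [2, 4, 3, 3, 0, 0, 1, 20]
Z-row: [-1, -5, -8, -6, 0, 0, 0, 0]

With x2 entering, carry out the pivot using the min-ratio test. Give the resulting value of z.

Ratio test on column x2 — row 1: 30/1 = 30; row 2: 8/2 = 4; row 3: 20/4 = 5. Minimum is 4 at row 2 (s2 leaves); pivot element 2.
Pivot on row 2; the Z-row RHS becomes 0 − (-5)·4 = 20.

20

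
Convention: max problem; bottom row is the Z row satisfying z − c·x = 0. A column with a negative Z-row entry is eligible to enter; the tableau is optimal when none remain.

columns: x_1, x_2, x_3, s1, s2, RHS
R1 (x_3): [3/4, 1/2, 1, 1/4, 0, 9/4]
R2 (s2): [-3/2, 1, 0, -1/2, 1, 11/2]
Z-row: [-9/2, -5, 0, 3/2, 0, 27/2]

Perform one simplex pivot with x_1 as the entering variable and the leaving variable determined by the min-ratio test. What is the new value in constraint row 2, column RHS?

10

Ratio test on column x_1 — row 1: (9/4)/(3/4) = 3; row 2: entry -3/2 ≤ 0. Minimum is 3 at row 1 (x_3 leaves); pivot element 3/4.
Divide row 1 by 3/4; eliminate column x_1 from the other rows.
Row 2 update in column RHS: 11/2 − (-3/2)·3 = 10.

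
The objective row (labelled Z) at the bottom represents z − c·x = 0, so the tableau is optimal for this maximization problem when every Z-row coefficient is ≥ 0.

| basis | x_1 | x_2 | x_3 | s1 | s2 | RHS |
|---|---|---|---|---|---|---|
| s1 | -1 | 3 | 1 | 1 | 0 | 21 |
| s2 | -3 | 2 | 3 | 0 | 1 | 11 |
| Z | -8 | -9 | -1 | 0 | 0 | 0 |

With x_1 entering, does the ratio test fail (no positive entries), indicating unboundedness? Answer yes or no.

Every constraint-row entry in column x_1 is ≤ 0, so increasing x_1 is unbounded.

yes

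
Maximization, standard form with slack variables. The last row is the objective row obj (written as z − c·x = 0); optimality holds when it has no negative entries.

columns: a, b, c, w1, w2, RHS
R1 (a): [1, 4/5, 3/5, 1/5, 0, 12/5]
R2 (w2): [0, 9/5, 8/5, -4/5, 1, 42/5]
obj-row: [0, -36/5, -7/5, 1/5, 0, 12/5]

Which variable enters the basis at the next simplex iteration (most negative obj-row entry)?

Negative obj-row entries: b: -36/5, c: -7/5.
The most negative is -36/5 in column b, so b enters.

b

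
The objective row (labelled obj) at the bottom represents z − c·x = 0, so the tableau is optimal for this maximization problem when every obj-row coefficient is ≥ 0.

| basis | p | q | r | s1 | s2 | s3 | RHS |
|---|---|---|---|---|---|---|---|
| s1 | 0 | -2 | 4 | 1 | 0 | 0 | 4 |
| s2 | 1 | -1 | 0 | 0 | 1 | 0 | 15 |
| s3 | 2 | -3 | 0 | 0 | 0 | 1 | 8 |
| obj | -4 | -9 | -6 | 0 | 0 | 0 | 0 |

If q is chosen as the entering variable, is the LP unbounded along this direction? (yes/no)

yes

Every constraint-row entry in column q is ≤ 0, so increasing q is unbounded.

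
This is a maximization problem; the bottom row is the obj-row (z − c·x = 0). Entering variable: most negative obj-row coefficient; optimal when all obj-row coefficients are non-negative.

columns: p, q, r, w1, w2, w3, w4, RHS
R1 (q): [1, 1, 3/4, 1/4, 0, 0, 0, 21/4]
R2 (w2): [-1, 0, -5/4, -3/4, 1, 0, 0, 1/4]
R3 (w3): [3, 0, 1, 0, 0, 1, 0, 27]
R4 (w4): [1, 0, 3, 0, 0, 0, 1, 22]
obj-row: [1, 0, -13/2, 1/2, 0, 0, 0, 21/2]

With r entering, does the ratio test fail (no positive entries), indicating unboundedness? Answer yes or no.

no

Column r has positive entries in row(s) 1, 3, 4, so the ratio test bounds it — not unbounded.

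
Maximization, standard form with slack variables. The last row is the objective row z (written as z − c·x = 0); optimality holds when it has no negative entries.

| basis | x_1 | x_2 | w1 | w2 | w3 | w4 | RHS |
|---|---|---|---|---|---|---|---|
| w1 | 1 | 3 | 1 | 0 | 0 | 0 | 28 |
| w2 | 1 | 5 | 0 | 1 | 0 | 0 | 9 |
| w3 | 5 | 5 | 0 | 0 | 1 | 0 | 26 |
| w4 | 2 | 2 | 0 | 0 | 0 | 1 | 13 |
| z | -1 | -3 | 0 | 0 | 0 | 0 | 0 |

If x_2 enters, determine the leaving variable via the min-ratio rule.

Column x_2 entries and ratios — w1: 28/3 = 28/3; w2: 9/5 = 9/5; w3: 26/5 = 26/5; w4: 13/2 = 13/2.
Smallest ratio is 9/5 in the row of w2, so w2 leaves.

w2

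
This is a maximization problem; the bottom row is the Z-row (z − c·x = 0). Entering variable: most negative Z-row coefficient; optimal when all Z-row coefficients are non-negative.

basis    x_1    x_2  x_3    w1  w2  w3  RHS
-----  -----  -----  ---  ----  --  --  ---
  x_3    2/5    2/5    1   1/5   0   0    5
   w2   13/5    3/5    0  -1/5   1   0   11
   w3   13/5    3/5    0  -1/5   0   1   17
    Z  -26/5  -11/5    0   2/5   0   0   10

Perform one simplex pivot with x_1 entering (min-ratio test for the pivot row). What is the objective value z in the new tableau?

Ratio test on column x_1 — row 1: 5/(2/5) = 25/2; row 2: 11/(13/5) = 55/13; row 3: 17/(13/5) = 85/13. Minimum is 55/13 at row 2 (w2 leaves); pivot element 13/5.
Pivot on row 2; the Z-row RHS becomes 10 − (-26/5)·(55/13) = 32.

32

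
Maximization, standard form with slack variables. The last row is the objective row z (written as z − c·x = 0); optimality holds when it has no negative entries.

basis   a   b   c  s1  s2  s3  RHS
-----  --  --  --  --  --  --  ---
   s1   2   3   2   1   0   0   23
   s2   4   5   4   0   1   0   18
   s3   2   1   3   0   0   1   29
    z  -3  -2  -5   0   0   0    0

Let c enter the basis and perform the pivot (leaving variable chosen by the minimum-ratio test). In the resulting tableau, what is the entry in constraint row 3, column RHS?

31/2

Ratio test on column c — row 1: 23/2 = 23/2; row 2: 18/4 = 9/2; row 3: 29/3 = 29/3. Minimum is 9/2 at row 2 (s2 leaves); pivot element 4.
Divide row 2 by 4; eliminate column c from the other rows.
Row 3 update in column RHS: 29 − 3·(9/2) = 31/2.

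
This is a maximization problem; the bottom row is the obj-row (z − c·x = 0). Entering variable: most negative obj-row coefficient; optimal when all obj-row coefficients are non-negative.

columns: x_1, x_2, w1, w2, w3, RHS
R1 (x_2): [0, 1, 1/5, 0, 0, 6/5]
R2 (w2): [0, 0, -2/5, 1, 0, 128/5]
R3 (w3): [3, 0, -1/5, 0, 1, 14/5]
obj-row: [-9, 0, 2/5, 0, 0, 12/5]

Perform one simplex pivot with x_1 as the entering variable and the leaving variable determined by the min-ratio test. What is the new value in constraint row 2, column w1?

-2/5

Ratio test on column x_1 — row 1: entry 0 ≤ 0; row 2: entry 0 ≤ 0; row 3: (14/5)/3 = 14/15. Minimum is 14/15 at row 3 (w3 leaves); pivot element 3.
Divide row 3 by 3; eliminate column x_1 from the other rows.
Row 2 update in column w1: -2/5 − 0·(-1/15) = -2/5.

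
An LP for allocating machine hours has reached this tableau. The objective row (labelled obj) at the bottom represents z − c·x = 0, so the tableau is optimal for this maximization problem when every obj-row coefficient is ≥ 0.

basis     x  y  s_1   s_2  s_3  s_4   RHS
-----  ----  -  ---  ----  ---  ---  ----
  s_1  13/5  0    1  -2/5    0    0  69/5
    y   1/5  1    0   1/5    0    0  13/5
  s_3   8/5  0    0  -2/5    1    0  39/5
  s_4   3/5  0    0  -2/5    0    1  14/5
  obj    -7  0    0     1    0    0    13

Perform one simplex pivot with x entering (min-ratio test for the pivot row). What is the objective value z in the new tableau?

137/3

Ratio test on column x — row 1: (69/5)/(13/5) = 69/13; row 2: (13/5)/(1/5) = 13; row 3: (39/5)/(8/5) = 39/8; row 4: (14/5)/(3/5) = 14/3. Minimum is 14/3 at row 4 (s_4 leaves); pivot element 3/5.
Pivot on row 4; the obj-row RHS becomes 13 − (-7)·(14/3) = 137/3.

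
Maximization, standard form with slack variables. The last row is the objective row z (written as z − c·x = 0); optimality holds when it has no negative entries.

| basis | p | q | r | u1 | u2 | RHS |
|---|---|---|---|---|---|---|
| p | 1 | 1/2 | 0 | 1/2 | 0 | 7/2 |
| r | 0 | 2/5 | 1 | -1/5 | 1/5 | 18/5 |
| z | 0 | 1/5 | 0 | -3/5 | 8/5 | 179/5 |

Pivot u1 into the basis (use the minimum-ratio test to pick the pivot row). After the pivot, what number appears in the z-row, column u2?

8/5

Ratio test on column u1 — row 1: (7/2)/(1/2) = 7; row 2: entry -1/5 ≤ 0. Minimum is 7 at row 1 (p leaves); pivot element 1/2.
Divide row 1 by 1/2; eliminate column u1 from the other rows.
z-row update in column u2: 8/5 − (-3/5)·0 = 8/5.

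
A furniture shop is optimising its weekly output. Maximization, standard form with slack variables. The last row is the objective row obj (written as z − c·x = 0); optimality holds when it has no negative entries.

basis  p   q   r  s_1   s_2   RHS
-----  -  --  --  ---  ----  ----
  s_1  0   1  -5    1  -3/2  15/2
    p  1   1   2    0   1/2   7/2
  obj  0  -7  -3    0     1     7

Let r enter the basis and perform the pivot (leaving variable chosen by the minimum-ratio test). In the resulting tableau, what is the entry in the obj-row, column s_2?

Ratio test on column r — row 1: entry -5 ≤ 0; row 2: (7/2)/2 = 7/4. Minimum is 7/4 at row 2 (p leaves); pivot element 2.
Divide row 2 by 2; eliminate column r from the other rows.
obj-row update in column s_2: 1 − (-3)·(1/4) = 7/4.

7/4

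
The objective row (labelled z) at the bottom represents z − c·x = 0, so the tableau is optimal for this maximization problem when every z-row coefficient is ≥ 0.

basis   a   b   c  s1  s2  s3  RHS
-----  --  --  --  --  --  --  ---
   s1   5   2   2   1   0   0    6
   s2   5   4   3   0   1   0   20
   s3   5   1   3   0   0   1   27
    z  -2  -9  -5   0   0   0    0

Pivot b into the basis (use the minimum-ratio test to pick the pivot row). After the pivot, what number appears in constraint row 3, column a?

5/2

Ratio test on column b — row 1: 6/2 = 3; row 2: 20/4 = 5; row 3: 27/1 = 27. Minimum is 3 at row 1 (s1 leaves); pivot element 2.
Divide row 1 by 2; eliminate column b from the other rows.
Row 3 update in column a: 5 − 1·(5/2) = 5/2.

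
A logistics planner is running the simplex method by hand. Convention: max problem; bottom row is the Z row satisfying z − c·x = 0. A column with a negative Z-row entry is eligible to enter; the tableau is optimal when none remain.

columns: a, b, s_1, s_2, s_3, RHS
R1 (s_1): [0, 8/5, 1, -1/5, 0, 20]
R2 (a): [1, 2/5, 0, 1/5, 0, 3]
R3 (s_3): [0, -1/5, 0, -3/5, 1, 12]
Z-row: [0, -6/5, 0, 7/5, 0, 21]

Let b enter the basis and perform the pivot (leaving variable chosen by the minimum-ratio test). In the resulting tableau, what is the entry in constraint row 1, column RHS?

8

Ratio test on column b — row 1: 20/(8/5) = 25/2; row 2: 3/(2/5) = 15/2; row 3: entry -1/5 ≤ 0. Minimum is 15/2 at row 2 (a leaves); pivot element 2/5.
Divide row 2 by 2/5; eliminate column b from the other rows.
Row 1 update in column RHS: 20 − (8/5)·(15/2) = 8.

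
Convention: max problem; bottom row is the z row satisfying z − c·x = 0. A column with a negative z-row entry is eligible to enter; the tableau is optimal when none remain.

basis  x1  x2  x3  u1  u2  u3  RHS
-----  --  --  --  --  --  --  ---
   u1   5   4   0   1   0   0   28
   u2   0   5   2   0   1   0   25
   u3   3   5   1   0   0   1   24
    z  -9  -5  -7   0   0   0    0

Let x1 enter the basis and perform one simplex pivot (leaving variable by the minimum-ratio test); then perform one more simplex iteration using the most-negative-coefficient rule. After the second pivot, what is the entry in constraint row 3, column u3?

1

Ratio test on column x1 — row 1: 28/5 = 28/5; row 2: entry 0 ≤ 0; row 3: 24/3 = 8. Minimum is 28/5 at row 1 (u1 leaves); pivot element 5.
Divide row 1 by 5; eliminate column x1 from the other rows.
Second iteration: most negative z-row entry is -7 in column x3, so x3 enters.
Ratio test on column x3 — row 1: entry 0 ≤ 0; row 2: 25/2 = 25/2; row 3: (36/5)/1 = 36/5. Minimum is 36/5 at row 3 (u3 leaves); pivot element 1.
Divide row 3 by 1; eliminate column x3 from the other rows.
After both pivots, the entry at constraint row 3, column u3 is 1.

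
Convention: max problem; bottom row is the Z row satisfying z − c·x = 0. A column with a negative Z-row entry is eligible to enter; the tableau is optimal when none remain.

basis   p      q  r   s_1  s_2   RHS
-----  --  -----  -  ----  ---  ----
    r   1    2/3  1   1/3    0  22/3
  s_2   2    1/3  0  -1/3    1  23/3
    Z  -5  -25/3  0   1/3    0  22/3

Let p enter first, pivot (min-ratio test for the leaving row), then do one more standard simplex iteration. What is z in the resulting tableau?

Ratio test on column p — row 1: (22/3)/1 = 22/3; row 2: (23/3)/2 = 23/6. Minimum is 23/6 at row 2 (s_2 leaves); pivot element 2.
Pivot on row 2; the Z-row RHS becomes 22/3 − (-5)·(23/6) = 53/2.
Next entering variable (most negative Z-row entry -15/2): q.
Ratio test on column q — row 1: (7/2)/(1/2) = 7; row 2: (23/6)/(1/6) = 23. Minimum is 7 at row 1 (r leaves); pivot element 1/2.
After the second pivot the Z-row RHS is 53/2 − (-15/2)·7 = 79.

79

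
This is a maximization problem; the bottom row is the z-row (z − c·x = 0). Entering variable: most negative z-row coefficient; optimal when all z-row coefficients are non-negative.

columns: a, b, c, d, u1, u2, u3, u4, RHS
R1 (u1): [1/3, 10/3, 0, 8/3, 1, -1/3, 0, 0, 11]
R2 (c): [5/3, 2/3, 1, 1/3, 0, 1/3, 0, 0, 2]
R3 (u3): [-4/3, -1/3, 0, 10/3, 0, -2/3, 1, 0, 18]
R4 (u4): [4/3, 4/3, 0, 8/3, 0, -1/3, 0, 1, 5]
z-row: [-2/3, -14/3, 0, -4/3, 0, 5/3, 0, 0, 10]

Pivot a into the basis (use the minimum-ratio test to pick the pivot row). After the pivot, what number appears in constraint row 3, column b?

Ratio test on column a — row 1: 11/(1/3) = 33; row 2: 2/(5/3) = 6/5; row 3: entry -4/3 ≤ 0; row 4: 5/(4/3) = 15/4. Minimum is 6/5 at row 2 (c leaves); pivot element 5/3.
Divide row 2 by 5/3; eliminate column a from the other rows.
Row 3 update in column b: -1/3 − (-4/3)·(2/5) = 1/5.

1/5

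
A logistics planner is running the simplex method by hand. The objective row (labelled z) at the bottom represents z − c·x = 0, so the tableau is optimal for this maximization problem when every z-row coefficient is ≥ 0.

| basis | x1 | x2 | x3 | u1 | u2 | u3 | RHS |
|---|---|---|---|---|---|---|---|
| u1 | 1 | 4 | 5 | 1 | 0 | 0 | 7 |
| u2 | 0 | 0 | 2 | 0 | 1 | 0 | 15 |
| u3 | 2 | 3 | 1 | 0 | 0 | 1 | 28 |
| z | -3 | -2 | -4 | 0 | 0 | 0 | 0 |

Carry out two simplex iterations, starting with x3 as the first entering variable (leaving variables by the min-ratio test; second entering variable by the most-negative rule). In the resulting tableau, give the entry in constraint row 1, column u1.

1

Ratio test on column x3 — row 1: 7/5 = 7/5; row 2: 15/2 = 15/2; row 3: 28/1 = 28. Minimum is 7/5 at row 1 (u1 leaves); pivot element 5.
Divide row 1 by 5; eliminate column x3 from the other rows.
Second iteration: most negative z-row entry is -11/5 in column x1, so x1 enters.
Ratio test on column x1 — row 1: (7/5)/(1/5) = 7; row 2: entry -2/5 ≤ 0; row 3: (133/5)/(9/5) = 133/9. Minimum is 7 at row 1 (x3 leaves); pivot element 1/5.
Divide row 1 by 1/5; eliminate column x1 from the other rows.
After both pivots, the entry at constraint row 1, column u1 is 1.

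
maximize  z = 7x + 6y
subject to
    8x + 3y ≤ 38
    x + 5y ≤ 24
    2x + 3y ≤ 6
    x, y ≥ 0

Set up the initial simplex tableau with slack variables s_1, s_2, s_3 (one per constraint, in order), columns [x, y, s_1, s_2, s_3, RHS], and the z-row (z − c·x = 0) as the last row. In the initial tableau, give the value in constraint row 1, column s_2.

0

Slack s_2 belongs to constraint 2; its column is the unit vector e_2, so the entry in row 1 is 0.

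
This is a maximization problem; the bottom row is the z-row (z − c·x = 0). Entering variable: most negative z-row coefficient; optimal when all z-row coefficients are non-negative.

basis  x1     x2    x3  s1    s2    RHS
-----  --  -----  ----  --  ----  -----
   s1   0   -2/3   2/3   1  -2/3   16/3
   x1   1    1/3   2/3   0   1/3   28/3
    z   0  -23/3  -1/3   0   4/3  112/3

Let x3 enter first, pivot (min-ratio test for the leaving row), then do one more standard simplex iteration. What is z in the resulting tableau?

Ratio test on column x3 — row 1: (16/3)/(2/3) = 8; row 2: (28/3)/(2/3) = 14. Minimum is 8 at row 1 (s1 leaves); pivot element 2/3.
Pivot on row 1; the z-row RHS becomes 112/3 − (-1/3)·8 = 40.
Next entering variable (most negative z-row entry -8): x2.
Ratio test on column x2 — row 1: entry -1 ≤ 0; row 2: 4/1 = 4. Minimum is 4 at row 2 (x1 leaves); pivot element 1.
After the second pivot the z-row RHS is 40 − (-8)·4 = 72.

72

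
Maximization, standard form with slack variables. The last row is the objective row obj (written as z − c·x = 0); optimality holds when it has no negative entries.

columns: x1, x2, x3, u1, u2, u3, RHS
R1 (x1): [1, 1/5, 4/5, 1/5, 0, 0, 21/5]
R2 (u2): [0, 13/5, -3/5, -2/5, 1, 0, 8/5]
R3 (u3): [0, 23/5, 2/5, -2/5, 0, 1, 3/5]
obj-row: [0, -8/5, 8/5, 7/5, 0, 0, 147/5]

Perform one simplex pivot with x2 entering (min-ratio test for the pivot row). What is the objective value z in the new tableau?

681/23

Ratio test on column x2 — row 1: (21/5)/(1/5) = 21; row 2: (8/5)/(13/5) = 8/13; row 3: (3/5)/(23/5) = 3/23. Minimum is 3/23 at row 3 (u3 leaves); pivot element 23/5.
Pivot on row 3; the obj-row RHS becomes 147/5 − (-8/5)·(3/23) = 681/23.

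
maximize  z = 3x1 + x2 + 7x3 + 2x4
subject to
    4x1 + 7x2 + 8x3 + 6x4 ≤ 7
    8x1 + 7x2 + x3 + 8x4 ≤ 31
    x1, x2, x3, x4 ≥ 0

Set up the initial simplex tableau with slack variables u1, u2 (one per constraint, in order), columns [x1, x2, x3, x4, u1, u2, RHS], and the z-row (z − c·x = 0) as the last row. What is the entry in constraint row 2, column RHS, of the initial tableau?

31

The RHS of constraint 2 is b_2 = 31.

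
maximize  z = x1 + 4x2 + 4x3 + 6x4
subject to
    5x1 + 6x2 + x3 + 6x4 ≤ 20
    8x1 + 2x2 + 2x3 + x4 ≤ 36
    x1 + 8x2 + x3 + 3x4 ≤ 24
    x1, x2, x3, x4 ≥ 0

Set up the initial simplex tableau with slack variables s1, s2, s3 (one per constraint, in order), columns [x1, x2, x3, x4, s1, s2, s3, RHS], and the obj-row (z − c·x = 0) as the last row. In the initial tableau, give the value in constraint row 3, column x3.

1

Constraint 3 has coefficient 1 on x3.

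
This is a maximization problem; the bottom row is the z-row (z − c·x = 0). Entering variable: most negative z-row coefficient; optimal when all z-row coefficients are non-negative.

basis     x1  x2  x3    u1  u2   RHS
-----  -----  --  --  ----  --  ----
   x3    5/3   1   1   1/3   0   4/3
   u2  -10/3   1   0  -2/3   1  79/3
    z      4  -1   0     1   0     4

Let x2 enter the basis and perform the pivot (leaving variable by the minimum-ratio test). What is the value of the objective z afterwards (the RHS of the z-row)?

Ratio test on column x2 — row 1: (4/3)/1 = 4/3; row 2: (79/3)/1 = 79/3. Minimum is 4/3 at row 1 (x3 leaves); pivot element 1.
Pivot on row 1; the z-row RHS becomes 4 − (-1)·(4/3) = 16/3.

16/3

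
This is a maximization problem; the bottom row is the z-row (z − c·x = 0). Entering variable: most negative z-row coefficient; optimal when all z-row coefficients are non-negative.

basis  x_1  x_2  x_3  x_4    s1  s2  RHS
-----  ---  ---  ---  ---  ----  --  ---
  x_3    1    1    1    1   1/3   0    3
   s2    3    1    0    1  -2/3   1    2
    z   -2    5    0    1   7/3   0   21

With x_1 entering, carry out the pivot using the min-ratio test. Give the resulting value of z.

Ratio test on column x_1 — row 1: 3/1 = 3; row 2: 2/3 = 2/3. Minimum is 2/3 at row 2 (s2 leaves); pivot element 3.
Pivot on row 2; the z-row RHS becomes 21 − (-2)·(2/3) = 67/3.

67/3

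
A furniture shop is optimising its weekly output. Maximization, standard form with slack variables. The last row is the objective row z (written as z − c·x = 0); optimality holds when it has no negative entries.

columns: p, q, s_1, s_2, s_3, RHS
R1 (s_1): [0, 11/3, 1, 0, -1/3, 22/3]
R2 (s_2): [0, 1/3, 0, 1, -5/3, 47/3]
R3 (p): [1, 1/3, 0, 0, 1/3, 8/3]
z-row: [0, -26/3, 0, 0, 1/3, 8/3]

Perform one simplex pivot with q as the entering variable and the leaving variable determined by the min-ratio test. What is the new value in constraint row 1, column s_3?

-1/11

Ratio test on column q — row 1: (22/3)/(11/3) = 2; row 2: (47/3)/(1/3) = 47; row 3: (8/3)/(1/3) = 8. Minimum is 2 at row 1 (s_1 leaves); pivot element 11/3.
Divide row 1 by 11/3; eliminate column q from the other rows.
In the new row 1, the s_3 entry is the old entry divided by the pivot: (-1/3)/(11/3) = -1/11.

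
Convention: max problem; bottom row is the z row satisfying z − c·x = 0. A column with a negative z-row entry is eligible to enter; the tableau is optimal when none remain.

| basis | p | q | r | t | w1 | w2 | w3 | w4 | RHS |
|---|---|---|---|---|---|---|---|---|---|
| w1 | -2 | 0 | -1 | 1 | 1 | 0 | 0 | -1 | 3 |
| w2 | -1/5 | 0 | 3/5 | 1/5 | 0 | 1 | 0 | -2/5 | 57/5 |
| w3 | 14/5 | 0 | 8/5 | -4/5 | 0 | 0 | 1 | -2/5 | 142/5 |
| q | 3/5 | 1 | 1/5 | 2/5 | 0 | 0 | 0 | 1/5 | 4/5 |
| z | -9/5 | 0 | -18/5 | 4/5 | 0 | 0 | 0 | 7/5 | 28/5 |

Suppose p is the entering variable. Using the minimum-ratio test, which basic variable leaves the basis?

Column p entries and ratios — w1: -2 ≤ 0, skip; w2: -1/5 ≤ 0, skip; w3: (142/5)/(14/5) = 71/7; q: (4/5)/(3/5) = 4/3.
Smallest ratio is 4/3 in the row of q, so q leaves.

q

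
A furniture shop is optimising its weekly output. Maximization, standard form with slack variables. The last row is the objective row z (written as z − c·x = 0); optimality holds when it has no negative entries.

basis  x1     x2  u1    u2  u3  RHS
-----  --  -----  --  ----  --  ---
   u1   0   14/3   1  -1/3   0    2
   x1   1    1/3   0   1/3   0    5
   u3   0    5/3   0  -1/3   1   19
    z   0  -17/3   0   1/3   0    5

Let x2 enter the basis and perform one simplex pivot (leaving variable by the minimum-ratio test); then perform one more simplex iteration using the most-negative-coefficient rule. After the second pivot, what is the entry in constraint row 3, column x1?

Ratio test on column x2 — row 1: 2/(14/3) = 3/7; row 2: 5/(1/3) = 15; row 3: 19/(5/3) = 57/5. Minimum is 3/7 at row 1 (u1 leaves); pivot element 14/3.
Divide row 1 by 14/3; eliminate column x2 from the other rows.
Second iteration: most negative z-row entry is -1/14 in column u2, so u2 enters.
Ratio test on column u2 — row 1: entry -1/14 ≤ 0; row 2: (34/7)/(5/14) = 68/5; row 3: entry -3/14 ≤ 0. Minimum is 68/5 at row 2 (x1 leaves); pivot element 5/14.
Divide row 2 by 5/14; eliminate column u2 from the other rows.
After both pivots, the entry at constraint row 3, column x1 is 3/5.

3/5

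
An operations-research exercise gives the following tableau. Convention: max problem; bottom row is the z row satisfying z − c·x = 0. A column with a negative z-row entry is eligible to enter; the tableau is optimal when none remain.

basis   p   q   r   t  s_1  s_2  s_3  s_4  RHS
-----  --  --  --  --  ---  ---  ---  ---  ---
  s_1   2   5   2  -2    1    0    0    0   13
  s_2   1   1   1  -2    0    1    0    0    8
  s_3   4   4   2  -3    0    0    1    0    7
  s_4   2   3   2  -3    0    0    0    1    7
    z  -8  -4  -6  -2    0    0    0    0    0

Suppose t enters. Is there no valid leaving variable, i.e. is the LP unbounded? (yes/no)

Every constraint-row entry in column t is ≤ 0, so increasing t is unbounded.

yes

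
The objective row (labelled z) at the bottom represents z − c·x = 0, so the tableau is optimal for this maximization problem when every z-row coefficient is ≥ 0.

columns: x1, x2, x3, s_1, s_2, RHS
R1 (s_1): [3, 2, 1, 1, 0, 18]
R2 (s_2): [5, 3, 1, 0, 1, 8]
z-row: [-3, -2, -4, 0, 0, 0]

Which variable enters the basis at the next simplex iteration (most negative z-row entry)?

Negative z-row entries: x1: -3, x2: -2, x3: -4.
The most negative is -4 in column x3, so x3 enters.

x3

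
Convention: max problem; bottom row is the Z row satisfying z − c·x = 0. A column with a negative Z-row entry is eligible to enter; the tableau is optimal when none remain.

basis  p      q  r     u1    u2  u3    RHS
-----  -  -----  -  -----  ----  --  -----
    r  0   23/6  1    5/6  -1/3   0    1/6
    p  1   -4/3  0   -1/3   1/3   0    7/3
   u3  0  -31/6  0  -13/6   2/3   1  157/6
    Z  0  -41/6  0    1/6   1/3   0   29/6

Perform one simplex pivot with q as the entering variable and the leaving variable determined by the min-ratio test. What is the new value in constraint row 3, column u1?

Ratio test on column q — row 1: (1/6)/(23/6) = 1/23; row 2: entry -4/3 ≤ 0; row 3: entry -31/6 ≤ 0. Minimum is 1/23 at row 1 (r leaves); pivot element 23/6.
Divide row 1 by 23/6; eliminate column q from the other rows.
Row 3 update in column u1: -13/6 − (-31/6)·(5/23) = -24/23.

-24/23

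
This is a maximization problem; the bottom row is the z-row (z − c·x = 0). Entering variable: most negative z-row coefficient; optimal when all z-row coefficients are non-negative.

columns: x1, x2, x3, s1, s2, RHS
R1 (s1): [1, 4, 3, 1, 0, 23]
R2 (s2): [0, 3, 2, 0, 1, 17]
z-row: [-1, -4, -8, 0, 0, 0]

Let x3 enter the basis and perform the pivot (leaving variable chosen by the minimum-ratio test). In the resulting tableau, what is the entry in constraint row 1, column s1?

Ratio test on column x3 — row 1: 23/3 = 23/3; row 2: 17/2 = 17/2. Minimum is 23/3 at row 1 (s1 leaves); pivot element 3.
Divide row 1 by 3; eliminate column x3 from the other rows.
In the new row 1, the s1 entry is the old entry divided by the pivot: 1/3 = 1/3.

1/3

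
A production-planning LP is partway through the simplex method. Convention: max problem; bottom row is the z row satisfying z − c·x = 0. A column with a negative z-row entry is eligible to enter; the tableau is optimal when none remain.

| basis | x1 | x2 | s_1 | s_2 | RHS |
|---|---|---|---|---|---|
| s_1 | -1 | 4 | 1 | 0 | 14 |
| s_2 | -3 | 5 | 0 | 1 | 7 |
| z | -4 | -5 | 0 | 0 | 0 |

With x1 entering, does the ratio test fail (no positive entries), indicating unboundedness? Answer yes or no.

yes

Every constraint-row entry in column x1 is ≤ 0, so increasing x1 is unbounded.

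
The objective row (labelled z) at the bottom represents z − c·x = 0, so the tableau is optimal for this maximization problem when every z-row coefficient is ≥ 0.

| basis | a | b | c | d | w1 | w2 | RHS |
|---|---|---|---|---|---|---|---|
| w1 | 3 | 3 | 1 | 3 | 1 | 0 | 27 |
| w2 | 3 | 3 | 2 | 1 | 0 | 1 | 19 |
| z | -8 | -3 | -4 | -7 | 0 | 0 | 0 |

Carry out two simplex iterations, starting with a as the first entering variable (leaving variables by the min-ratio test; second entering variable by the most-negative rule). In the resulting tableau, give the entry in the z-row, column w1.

13/6

Ratio test on column a — row 1: 27/3 = 9; row 2: 19/3 = 19/3. Minimum is 19/3 at row 2 (w2 leaves); pivot element 3.
Divide row 2 by 3; eliminate column a from the other rows.
Second iteration: most negative z-row entry is -13/3 in column d, so d enters.
Ratio test on column d — row 1: 8/2 = 4; row 2: (19/3)/(1/3) = 19. Minimum is 4 at row 1 (w1 leaves); pivot element 2.
Divide row 1 by 2; eliminate column d from the other rows.
After both pivots, the entry at the z-row, column w1 is 13/6.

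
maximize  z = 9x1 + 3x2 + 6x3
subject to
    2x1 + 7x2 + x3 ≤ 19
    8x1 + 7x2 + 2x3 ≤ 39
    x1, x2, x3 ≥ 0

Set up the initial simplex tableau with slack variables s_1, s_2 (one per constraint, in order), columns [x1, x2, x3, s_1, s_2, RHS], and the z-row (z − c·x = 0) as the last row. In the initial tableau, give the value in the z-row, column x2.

-3

The z-row carries the negated objective coefficients: the x2 entry is -3.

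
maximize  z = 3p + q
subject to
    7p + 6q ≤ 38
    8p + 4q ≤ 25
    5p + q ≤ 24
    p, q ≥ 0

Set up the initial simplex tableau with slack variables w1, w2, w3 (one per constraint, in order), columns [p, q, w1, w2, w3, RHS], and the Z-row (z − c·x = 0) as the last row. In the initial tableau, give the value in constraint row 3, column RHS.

The RHS of constraint 3 is b_3 = 24.

24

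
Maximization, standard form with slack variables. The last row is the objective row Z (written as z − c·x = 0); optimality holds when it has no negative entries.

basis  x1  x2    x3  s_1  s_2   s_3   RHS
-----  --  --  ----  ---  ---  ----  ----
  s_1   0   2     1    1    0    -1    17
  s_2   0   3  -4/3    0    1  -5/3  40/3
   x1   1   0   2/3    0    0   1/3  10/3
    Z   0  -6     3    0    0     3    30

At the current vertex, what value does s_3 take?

s_3 is not in the basis, so in the current basic feasible solution s_3 = 0.

0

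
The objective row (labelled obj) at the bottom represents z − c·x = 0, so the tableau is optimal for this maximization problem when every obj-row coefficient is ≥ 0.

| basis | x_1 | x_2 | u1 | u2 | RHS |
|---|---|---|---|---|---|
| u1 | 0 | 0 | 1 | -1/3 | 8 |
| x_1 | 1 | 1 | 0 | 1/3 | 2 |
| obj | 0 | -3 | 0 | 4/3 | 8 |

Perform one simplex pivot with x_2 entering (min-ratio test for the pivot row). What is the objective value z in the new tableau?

14

Ratio test on column x_2 — row 1: entry 0 ≤ 0; row 2: 2/1 = 2. Minimum is 2 at row 2 (x_1 leaves); pivot element 1.
Pivot on row 2; the obj-row RHS becomes 8 − (-3)·2 = 14.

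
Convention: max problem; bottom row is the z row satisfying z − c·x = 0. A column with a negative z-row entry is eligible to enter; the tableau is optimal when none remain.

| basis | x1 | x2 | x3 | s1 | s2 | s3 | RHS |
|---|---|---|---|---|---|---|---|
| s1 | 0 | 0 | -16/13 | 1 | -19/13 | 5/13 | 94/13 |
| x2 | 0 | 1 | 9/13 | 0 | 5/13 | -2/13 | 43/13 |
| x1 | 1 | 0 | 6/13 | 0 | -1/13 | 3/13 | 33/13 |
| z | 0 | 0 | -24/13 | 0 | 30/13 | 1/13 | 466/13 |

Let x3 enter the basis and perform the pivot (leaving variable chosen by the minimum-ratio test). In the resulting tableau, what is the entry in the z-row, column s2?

Ratio test on column x3 — row 1: entry -16/13 ≤ 0; row 2: (43/13)/(9/13) = 43/9; row 3: (33/13)/(6/13) = 11/2. Minimum is 43/9 at row 2 (x2 leaves); pivot element 9/13.
Divide row 2 by 9/13; eliminate column x3 from the other rows.
z-row update in column s2: 30/13 − (-24/13)·(5/9) = 10/3.

10/3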